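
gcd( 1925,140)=35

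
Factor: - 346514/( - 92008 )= 467/124 = 2^( - 2 ) * 31^(-1)*467^1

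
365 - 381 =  - 16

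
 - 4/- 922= 2/461 = 0.00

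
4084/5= 4084/5 = 816.80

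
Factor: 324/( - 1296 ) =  - 2^( - 2) = - 1/4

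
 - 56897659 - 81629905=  - 138527564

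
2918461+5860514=8778975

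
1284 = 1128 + 156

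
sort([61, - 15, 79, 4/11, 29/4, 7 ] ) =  [ - 15, 4/11,7, 29/4, 61,79 ]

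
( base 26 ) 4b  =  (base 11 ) A5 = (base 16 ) 73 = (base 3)11021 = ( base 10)115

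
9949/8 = 1243+5/8 = 1243.62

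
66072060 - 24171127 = 41900933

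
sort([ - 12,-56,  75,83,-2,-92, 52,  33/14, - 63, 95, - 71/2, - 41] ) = [ -92,-63,-56 , - 41, - 71/2, - 12, - 2,33/14, 52, 75,83,95]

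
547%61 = 59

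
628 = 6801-6173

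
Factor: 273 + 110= 383^1 = 383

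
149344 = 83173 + 66171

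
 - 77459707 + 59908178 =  - 17551529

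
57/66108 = 19/22036 = 0.00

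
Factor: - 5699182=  -2^1*17^1 *167623^1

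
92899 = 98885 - 5986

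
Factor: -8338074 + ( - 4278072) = -2^1 * 3^2*  700897^1 = - 12616146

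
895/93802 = 895/93802 = 0.01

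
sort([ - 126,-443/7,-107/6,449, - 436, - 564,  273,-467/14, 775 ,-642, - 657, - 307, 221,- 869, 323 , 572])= [ - 869, - 657 , - 642,- 564, - 436, - 307  , - 126,-443/7, - 467/14, - 107/6 , 221 , 273, 323,449  ,  572,  775 ] 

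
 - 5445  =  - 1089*5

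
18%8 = 2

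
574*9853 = 5655622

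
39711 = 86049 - 46338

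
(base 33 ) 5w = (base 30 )6H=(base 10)197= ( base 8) 305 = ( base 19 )a7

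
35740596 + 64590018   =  100330614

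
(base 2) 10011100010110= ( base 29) BQ1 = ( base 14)390A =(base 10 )10006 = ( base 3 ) 111201121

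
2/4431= 2/4431 = 0.00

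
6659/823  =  8 + 75/823 = 8.09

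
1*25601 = 25601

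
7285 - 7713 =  - 428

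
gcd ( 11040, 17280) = 480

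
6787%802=371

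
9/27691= 9/27691 = 0.00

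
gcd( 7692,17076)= 12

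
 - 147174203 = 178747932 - 325922135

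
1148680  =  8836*130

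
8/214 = 4/107 = 0.04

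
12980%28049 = 12980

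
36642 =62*591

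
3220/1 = 3220 = 3220.00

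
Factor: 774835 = 5^1*353^1 * 439^1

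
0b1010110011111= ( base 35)4I5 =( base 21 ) CBC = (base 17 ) 122A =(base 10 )5535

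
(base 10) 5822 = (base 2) 1011010111110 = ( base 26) 8FO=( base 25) 97m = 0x16BE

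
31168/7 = 4452 + 4/7 = 4452.57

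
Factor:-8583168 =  -2^11* 3^1*11^1*127^1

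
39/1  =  39 = 39.00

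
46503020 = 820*56711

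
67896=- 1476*( - 46)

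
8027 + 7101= 15128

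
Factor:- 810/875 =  - 162/175  =  -  2^1*3^4*5^( - 2 )*7^( - 1) 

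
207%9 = 0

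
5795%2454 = 887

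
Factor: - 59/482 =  - 2^( - 1)*59^1*241^(- 1 )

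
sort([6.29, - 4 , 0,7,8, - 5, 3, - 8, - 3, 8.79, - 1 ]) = [  -  8, - 5,-4,- 3, - 1,0, 3,6.29,7 , 8 , 8.79 ]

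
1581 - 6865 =-5284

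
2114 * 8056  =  17030384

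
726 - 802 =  - 76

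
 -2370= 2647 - 5017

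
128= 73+55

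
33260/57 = 33260/57= 583.51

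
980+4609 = 5589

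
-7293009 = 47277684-54570693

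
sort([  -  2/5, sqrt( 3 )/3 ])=[ - 2/5, sqrt( 3)/3 ]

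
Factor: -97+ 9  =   - 88 = -2^3*11^1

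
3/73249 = 3/73249 = 0.00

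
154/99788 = 77/49894=0.00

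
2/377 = 2/377 =0.01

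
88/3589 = 88/3589 = 0.02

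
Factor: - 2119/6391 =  - 7^(-1)* 11^ (-1)* 13^1*83^( - 1)*163^1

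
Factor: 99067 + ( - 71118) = 19^1*1471^1 = 27949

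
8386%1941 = 622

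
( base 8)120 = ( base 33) 2E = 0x50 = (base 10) 80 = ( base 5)310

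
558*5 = 2790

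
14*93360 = 1307040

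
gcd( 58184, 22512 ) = 56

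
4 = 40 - 36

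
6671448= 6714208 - 42760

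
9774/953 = 9774/953 = 10.26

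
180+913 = 1093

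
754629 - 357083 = 397546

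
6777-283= 6494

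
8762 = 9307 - 545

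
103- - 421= 524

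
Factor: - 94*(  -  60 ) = 5640 =2^3*  3^1 * 5^1 * 47^1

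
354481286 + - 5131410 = 349349876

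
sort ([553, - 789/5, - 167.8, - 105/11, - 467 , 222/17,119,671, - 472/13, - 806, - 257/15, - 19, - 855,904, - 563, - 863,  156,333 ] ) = [-863, - 855, - 806, - 563,- 467,- 167.8, - 789/5,  -  472/13, - 19 , - 257/15, - 105/11,222/17,119,156,333 , 553,671,  904]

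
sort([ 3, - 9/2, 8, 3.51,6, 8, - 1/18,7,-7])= [ - 7, - 9/2,-1/18, 3,3.51, 6, 7, 8, 8]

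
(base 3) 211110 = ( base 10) 606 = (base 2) 1001011110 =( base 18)1fc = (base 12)426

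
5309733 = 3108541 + 2201192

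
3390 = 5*678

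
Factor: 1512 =2^3 *3^3*7^1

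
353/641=353/641= 0.55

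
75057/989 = 75057/989 = 75.89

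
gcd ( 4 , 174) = 2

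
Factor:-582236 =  - 2^2*19^1*47^1*163^1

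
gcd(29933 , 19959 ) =1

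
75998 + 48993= 124991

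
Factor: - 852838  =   - 2^1*7^1* 60917^1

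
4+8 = 12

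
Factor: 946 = 2^1*11^1*43^1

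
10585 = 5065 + 5520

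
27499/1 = 27499 = 27499.00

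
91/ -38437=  - 13/5491 = - 0.00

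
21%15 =6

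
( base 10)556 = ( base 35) FV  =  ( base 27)KG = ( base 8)1054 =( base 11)466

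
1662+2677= 4339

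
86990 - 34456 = 52534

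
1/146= 1/146 = 0.01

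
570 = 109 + 461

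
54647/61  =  895+52/61 = 895.85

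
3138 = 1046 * 3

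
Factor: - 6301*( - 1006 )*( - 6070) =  - 38476552420 = - 2^2*5^1 * 503^1*607^1*6301^1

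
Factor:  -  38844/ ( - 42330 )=2^1*3^1 * 5^( - 1 )*13^1*17^(- 1) = 78/85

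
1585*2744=4349240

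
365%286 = 79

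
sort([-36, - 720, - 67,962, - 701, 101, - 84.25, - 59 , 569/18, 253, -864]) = [ - 864, - 720,-701, - 84.25, - 67, - 59, - 36 , 569/18 , 101, 253, 962]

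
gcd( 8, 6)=2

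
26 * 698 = 18148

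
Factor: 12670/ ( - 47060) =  - 7/26 = - 2^( - 1 )*7^1*13^( - 1 )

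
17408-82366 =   -  64958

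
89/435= 89/435 = 0.20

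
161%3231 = 161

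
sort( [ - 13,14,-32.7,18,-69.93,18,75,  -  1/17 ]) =[ - 69.93, - 32.7 , - 13, - 1/17, 14,18,18,75]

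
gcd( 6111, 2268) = 63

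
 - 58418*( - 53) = 3096154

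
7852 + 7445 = 15297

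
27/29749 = 27/29749= 0.00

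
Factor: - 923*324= - 299052=-2^2*3^4*13^1*71^1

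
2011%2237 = 2011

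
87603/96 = 29201/32 = 912.53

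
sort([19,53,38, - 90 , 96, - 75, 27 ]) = [ - 90,-75 , 19,  27,38,  53,96] 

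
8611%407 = 64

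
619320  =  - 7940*( - 78 )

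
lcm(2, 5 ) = 10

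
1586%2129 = 1586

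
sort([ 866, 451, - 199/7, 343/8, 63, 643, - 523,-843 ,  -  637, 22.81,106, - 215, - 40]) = [ - 843, - 637, - 523, - 215  , - 40, - 199/7,22.81, 343/8,63,106, 451,643,866 ] 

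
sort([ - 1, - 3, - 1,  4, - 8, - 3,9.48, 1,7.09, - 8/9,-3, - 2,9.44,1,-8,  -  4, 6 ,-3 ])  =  [ - 8, - 8,-4,  -  3, - 3, - 3, - 3, - 2, - 1, - 1, - 8/9,1,  1,4, 6,7.09,9.44, 9.48] 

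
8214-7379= 835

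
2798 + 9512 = 12310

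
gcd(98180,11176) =4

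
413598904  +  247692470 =661291374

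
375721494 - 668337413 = -292615919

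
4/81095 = 4/81095 = 0.00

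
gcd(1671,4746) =3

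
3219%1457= 305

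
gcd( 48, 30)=6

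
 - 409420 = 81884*(-5 ) 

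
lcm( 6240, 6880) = 268320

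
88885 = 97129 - 8244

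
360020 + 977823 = 1337843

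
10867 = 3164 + 7703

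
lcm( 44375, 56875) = 4038125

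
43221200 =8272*5225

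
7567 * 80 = 605360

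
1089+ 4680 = 5769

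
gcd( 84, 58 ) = 2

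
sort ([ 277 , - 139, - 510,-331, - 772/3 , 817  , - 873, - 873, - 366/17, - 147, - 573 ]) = [ -873, - 873 , - 573, - 510,  -  331, - 772/3, - 147, - 139,-366/17,  277 , 817 ]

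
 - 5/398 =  - 5/398 = - 0.01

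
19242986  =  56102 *343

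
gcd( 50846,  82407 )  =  1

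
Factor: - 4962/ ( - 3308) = 2^( - 1)*3^1 = 3/2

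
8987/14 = 8987/14 = 641.93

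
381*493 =187833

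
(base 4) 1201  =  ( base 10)97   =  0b1100001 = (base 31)34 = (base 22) 49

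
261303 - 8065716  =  -7804413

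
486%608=486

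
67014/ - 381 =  - 176 + 14/127 = - 175.89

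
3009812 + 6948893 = 9958705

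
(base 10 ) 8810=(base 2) 10001001101010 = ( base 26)d0m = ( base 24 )F72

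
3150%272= 158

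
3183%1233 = 717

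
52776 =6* 8796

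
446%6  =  2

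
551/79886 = 551/79886= 0.01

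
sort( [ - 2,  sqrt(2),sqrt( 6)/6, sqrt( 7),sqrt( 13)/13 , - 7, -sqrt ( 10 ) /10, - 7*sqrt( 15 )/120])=[ - 7,- 2, - sqrt(10)/10,- 7*sqrt(15 ) /120, sqrt( 13) /13, sqrt(6)/6,sqrt( 2 ),sqrt(7)]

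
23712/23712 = 1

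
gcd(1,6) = 1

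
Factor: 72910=2^1*5^1*23^1 * 317^1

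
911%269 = 104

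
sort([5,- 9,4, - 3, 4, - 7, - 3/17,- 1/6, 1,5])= [-9, - 7 , -3, -3/17, - 1/6, 1, 4 , 4,5, 5 ] 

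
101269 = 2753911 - 2652642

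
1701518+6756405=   8457923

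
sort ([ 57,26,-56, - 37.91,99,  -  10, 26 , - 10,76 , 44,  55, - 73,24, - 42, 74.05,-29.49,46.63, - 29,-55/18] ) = [ - 73, - 56, - 42, - 37.91,-29.49,-29, - 10, - 10, - 55/18, 24, 26,26,44, 46.63,55 , 57, 74.05, 76,99]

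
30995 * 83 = 2572585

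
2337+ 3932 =6269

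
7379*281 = 2073499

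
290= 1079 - 789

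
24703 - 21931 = 2772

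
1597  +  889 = 2486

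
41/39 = 41/39 = 1.05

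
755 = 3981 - 3226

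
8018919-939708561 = -931689642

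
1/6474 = 1/6474 = 0.00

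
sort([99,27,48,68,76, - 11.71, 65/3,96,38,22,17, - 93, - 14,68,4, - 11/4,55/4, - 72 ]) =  [ - 93, - 72, - 14, - 11.71, - 11/4, 4,  55/4, 17, 65/3,22, 27,38, 48, 68, 68,76,96 , 99] 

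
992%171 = 137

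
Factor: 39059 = 139^1*281^1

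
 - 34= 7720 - 7754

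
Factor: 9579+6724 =16303 = 7^1*17^1*137^1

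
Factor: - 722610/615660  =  -777/662 = -2^ ( - 1)*3^1*7^1*37^1*331^(-1)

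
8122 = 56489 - 48367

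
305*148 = 45140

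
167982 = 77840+90142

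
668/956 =167/239 =0.70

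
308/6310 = 154/3155 = 0.05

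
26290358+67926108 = 94216466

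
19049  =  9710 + 9339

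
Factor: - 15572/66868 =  - 17^1*73^( - 1) = - 17/73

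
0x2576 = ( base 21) 10fe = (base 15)2c95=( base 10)9590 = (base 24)gfe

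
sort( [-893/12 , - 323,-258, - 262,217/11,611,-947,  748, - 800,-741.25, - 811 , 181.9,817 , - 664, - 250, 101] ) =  [-947, -811, - 800,-741.25 , - 664,-323,- 262, - 258, - 250, -893/12,217/11,101,  181.9,611, 748, 817 ] 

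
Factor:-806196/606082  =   - 2^1*3^1*23^2* 67^( - 1)* 127^1*4523^(-1) = - 403098/303041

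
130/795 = 26/159 = 0.16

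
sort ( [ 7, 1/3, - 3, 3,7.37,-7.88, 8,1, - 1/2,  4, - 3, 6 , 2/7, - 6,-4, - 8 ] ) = [ - 8, - 7.88, - 6, - 4, - 3, - 3, - 1/2,2/7,1/3, 1, 3,4,6,7,7.37, 8 ] 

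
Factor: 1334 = 2^1*23^1 * 29^1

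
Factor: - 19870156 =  - 2^2*941^1*5279^1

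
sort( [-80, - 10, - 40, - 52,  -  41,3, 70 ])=[-80,-52,-41 ,-40, - 10, 3, 70]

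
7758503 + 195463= 7953966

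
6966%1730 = 46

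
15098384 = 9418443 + 5679941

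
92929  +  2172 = 95101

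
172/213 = 172/213=0.81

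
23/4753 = 23/4753  =  0.00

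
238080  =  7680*31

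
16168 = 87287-71119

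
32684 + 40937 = 73621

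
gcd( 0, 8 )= 8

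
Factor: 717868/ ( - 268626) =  - 358934/134313= - 2^1*3^( - 1 )*197^1*911^1*44771^( - 1)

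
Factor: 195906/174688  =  951/848 =2^( - 4) * 3^1*53^(  -  1 )*317^1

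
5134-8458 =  - 3324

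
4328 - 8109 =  - 3781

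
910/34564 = 455/17282 = 0.03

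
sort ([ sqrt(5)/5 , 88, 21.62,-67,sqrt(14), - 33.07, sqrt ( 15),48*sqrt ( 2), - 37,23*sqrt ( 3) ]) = [-67 , - 37, - 33.07, sqrt(5) /5,sqrt(14), sqrt ( 15),21.62, 23 *sqrt ( 3), 48*sqrt( 2),88 ]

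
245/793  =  245/793 = 0.31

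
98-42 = 56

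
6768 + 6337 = 13105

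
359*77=27643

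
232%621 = 232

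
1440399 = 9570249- 8129850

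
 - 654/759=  - 218/253  =  - 0.86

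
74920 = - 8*( - 9365)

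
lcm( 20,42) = 420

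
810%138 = 120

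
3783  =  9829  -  6046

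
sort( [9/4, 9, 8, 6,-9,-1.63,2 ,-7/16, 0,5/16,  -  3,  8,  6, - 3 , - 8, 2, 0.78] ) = [ - 9,  -  8 , - 3, -3,-1.63,-7/16, 0,5/16,0.78,2, 2,9/4 , 6,6,8, 8,9 ] 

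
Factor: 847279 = 847279^1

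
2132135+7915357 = 10047492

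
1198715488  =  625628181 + 573087307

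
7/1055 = 7/1055 = 0.01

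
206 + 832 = 1038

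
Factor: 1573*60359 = 94944707   =  11^2*13^2*4643^1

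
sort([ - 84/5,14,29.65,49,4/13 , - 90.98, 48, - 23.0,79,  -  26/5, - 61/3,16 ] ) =[ - 90.98, - 23.0, - 61/3,-84/5,- 26/5,4/13,14,16 , 29.65,  48,49, 79 ]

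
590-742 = -152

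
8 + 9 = 17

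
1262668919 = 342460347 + 920208572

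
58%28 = 2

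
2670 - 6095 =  - 3425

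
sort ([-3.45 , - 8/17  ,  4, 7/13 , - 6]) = [ - 6 , - 3.45,-8/17, 7/13 , 4]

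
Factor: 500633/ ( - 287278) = - 2^ ( - 1 ) *7^2 * 17^1*239^( - 1 ) = - 833/478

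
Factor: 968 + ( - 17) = 951 = 3^1*317^1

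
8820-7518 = 1302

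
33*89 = 2937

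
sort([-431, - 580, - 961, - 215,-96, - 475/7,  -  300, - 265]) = [- 961, - 580, - 431 , - 300,  -  265,-215 , - 96,  -  475/7]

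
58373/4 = 58373/4 = 14593.25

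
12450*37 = 460650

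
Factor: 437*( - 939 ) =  - 410343 = - 3^1*19^1*23^1*313^1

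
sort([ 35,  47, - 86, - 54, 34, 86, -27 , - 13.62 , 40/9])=[ - 86,  -  54, - 27,  -  13.62,40/9,  34,35 , 47,86 ] 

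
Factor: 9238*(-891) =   -  8231058 = - 2^1 * 3^4*11^1*31^1*149^1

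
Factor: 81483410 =2^1*5^1*8148341^1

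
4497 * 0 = 0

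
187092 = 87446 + 99646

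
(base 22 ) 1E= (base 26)1a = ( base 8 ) 44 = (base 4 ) 210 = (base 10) 36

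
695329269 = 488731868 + 206597401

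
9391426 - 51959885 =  - 42568459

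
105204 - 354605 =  - 249401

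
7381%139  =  14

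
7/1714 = 7/1714 = 0.00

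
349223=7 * 49889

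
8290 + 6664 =14954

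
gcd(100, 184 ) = 4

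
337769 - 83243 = 254526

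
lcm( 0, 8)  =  0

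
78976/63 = 1253 + 37/63 = 1253.59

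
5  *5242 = 26210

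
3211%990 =241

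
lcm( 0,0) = 0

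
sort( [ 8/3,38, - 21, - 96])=[ - 96, - 21,8/3 , 38]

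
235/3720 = 47/744= 0.06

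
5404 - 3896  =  1508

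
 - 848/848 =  - 1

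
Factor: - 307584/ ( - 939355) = 2^7*3^3*5^( - 1) * 89^1 *187871^( - 1 ) 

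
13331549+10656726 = 23988275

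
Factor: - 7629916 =-2^2 * 7^1*269^1 *1013^1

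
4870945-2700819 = 2170126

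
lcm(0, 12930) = 0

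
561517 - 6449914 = - 5888397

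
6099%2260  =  1579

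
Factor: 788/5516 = 1/7 = 7^( - 1)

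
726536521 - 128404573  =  598131948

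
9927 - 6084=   3843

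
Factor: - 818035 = -5^1*47^1*59^2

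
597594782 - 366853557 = 230741225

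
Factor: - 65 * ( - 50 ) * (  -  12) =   -  2^3*3^1*5^3*13^1 = - 39000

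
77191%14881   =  2786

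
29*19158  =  555582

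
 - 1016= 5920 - 6936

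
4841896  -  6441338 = -1599442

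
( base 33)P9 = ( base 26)162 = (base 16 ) 342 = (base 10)834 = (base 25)189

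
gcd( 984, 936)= 24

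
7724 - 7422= 302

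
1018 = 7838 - 6820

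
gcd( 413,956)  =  1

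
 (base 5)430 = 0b1110011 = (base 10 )115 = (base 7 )223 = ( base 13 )8b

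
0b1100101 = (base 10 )101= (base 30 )3B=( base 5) 401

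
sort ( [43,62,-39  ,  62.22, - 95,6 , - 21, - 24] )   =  [ - 95, - 39,  -  24, - 21, 6, 43, 62, 62.22]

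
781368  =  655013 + 126355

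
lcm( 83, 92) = 7636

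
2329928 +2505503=4835431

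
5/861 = 5/861 = 0.01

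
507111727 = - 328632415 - - 835744142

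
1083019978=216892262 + 866127716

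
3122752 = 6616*472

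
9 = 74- 65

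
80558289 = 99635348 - 19077059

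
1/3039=1/3039= 0.00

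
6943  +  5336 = 12279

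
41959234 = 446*94079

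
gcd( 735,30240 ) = 105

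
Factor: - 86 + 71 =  - 15 = - 3^1*5^1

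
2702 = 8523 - 5821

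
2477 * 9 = 22293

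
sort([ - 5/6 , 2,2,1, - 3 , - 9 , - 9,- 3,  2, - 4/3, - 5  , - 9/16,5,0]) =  [ - 9,-9,- 5,-3, - 3, - 4/3,-5/6,  -  9/16, 0, 1,2,2,  2,  5] 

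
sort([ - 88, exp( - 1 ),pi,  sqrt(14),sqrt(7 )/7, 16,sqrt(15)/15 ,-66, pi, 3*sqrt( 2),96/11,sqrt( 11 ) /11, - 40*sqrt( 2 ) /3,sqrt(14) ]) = [-88, - 66 , - 40*sqrt(2) /3,sqrt(15)/15, sqrt(11)/11, exp( - 1),sqrt( 7)/7,pi,pi,sqrt(14),sqrt( 14 ),3*sqrt( 2),96/11,16]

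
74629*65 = 4850885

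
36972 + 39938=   76910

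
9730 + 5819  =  15549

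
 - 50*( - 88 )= 4400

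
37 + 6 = 43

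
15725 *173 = 2720425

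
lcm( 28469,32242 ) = 2676086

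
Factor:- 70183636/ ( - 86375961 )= 2^2*3^( - 2)*7^( - 1)*41^1*427949^1 *1371047^( - 1) 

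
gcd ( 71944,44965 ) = 8993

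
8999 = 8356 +643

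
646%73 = 62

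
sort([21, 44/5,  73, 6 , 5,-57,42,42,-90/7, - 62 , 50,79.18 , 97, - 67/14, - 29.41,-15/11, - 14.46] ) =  [ - 62,- 57,-29.41, - 14.46,-90/7, - 67/14, - 15/11,5,6,44/5, 21, 42, 42,50,73,79.18, 97] 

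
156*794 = 123864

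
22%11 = 0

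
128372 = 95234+33138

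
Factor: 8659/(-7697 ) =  - 7^1*43^(- 1)*179^( - 1)*1237^1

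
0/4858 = 0 = 0.00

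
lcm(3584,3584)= 3584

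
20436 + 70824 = 91260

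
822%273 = 3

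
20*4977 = 99540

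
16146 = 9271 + 6875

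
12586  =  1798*7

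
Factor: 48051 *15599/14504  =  749547549/14504 = 2^( -3)*3^2*7^( - 2)  *19^2*37^(  -  1)*281^1 * 821^1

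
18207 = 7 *2601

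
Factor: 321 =3^1*107^1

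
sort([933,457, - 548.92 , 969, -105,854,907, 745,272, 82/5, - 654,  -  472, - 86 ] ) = [ - 654, - 548.92,-472 , - 105 ,-86, 82/5, 272,457,745,854, 907,933,969 ]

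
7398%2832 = 1734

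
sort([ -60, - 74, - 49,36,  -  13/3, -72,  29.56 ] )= [-74, - 72 , - 60,  -  49, - 13/3, 29.56, 36 ] 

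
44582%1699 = 408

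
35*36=1260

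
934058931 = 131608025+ 802450906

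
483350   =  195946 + 287404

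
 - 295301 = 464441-759742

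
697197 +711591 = 1408788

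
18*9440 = 169920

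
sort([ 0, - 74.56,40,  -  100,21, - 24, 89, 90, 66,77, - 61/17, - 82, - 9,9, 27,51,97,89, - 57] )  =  [ - 100, - 82,-74.56, - 57, - 24,  -  9, - 61/17,0,9, 21,27, 40,51,66,77, 89 , 89, 90,97]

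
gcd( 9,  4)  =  1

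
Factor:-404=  - 2^2*101^1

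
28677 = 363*79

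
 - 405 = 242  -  647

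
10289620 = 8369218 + 1920402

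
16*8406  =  134496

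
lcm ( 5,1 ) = 5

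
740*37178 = 27511720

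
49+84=133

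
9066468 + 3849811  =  12916279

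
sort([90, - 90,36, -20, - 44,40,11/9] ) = [ - 90, - 44,  -  20,11/9, 36,40, 90]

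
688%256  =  176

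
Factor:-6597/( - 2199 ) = 3^1 = 3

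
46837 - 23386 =23451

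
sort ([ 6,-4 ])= [ -4,6]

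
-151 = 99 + -250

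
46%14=4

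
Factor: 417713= 137^1*3049^1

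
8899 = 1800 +7099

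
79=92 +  - 13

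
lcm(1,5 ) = 5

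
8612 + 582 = 9194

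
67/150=67/150 = 0.45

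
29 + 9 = 38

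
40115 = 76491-36376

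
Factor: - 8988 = -2^2*3^1* 7^1*107^1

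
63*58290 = 3672270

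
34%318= 34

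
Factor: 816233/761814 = 2^(  -  1) * 3^( - 2) * 11^1*42323^ ( - 1 )*74203^1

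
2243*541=1213463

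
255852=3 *85284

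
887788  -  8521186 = - 7633398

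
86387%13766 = 3791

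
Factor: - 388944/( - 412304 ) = 333/353 = 3^2*37^1 * 353^(- 1)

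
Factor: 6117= 3^1*2039^1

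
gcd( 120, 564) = 12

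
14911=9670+5241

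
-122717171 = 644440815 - 767157986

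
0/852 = 0 = 0.00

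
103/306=103/306 = 0.34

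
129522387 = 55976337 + 73546050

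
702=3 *234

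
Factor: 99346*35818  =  3558375028  =  2^2*13^1*3821^1*17909^1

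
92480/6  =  15413 + 1/3  =  15413.33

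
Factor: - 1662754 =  - 2^1*641^1*1297^1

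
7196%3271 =654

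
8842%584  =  82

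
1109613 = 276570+833043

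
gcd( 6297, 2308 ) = 1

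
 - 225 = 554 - 779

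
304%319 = 304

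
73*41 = 2993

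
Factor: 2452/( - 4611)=- 2^2* 3^( - 1 ) * 29^ (-1 ) * 53^(-1) * 613^1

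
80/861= 80/861 = 0.09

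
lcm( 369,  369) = 369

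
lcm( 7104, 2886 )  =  92352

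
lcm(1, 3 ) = 3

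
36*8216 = 295776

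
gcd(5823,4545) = 9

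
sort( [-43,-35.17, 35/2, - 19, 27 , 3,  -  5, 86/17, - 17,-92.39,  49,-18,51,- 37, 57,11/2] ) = [ - 92.39, -43 , -37, - 35.17, - 19 ,-18, - 17, - 5,3,86/17,11/2,35/2,  27,49,51,57 ]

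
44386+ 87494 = 131880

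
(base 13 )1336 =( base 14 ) 1005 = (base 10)2749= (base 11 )207a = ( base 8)5275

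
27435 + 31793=59228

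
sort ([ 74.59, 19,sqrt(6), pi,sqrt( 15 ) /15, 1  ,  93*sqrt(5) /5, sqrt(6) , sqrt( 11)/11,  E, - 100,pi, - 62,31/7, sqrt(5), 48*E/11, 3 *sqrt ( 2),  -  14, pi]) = [ - 100,-62,- 14,  sqrt(  15)/15 , sqrt(11) /11,1 , sqrt( 5),sqrt (6), sqrt(6 ), E,pi , pi , pi, 3*sqrt(  2 ),  31/7,48* E/11,19, 93*sqrt ( 5) /5,  74.59]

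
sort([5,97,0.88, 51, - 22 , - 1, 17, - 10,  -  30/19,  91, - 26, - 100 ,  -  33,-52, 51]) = [ - 100, - 52,-33, - 26, - 22, - 10, - 30/19, - 1,0.88,5,  17, 51, 51,91,97 ] 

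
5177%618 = 233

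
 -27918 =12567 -40485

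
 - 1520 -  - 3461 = 1941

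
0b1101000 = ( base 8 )150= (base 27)3n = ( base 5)404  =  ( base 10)104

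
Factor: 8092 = 2^2 *7^1 * 17^2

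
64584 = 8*8073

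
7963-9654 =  - 1691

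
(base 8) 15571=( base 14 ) 27c5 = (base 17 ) 175C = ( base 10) 7033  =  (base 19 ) 1093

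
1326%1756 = 1326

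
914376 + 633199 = 1547575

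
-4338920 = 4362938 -8701858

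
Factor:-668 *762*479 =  - 243818664 = - 2^3 * 3^1  *  127^1*167^1*479^1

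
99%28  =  15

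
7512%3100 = 1312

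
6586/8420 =3293/4210 = 0.78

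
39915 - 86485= -46570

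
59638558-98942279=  - 39303721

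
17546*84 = 1473864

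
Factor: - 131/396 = -2^( - 2 )*3^( - 2)*11^( - 1 )*131^1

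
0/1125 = 0 = 0.00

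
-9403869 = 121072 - 9524941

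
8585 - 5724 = 2861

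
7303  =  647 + 6656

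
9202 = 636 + 8566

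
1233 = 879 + 354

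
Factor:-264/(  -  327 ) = 2^3*11^1*109^(-1 ) = 88/109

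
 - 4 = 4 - 8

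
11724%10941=783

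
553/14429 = 553/14429 = 0.04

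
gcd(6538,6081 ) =1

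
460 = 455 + 5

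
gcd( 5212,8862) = 2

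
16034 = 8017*2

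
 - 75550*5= - 377750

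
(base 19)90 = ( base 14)C3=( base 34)51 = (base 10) 171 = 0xAB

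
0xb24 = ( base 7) 11213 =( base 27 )3OH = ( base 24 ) 4mk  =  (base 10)2852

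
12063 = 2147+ 9916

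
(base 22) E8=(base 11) 268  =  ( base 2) 100111100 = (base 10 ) 316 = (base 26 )C4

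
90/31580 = 9/3158 = 0.00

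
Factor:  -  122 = - 2^1*61^1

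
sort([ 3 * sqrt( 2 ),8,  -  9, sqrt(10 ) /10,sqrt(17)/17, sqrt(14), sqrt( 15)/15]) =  [ - 9,  sqrt (17 ) /17,sqrt ( 15) /15,sqrt( 10)/10, sqrt( 14 ),3*sqrt( 2 ), 8 ] 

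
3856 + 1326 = 5182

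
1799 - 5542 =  - 3743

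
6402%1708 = 1278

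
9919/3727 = 9919/3727 = 2.66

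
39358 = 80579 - 41221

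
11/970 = 11/970= 0.01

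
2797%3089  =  2797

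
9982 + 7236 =17218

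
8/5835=8/5835 = 0.00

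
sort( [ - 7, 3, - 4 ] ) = [ - 7,-4,  3 ] 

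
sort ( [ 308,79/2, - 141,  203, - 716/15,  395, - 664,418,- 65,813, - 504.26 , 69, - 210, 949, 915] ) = [ - 664, - 504.26, - 210 , - 141, - 65,-716/15,79/2, 69,203,308,395,418,813, 915,  949] 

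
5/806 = 5/806 = 0.01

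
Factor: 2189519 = 317^1*6907^1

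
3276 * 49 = 160524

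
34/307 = 34/307 = 0.11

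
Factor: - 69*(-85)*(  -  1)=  -3^1*5^1* 17^1*23^1 = -  5865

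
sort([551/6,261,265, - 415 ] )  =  [-415,551/6, 261,  265]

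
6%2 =0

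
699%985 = 699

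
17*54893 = 933181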